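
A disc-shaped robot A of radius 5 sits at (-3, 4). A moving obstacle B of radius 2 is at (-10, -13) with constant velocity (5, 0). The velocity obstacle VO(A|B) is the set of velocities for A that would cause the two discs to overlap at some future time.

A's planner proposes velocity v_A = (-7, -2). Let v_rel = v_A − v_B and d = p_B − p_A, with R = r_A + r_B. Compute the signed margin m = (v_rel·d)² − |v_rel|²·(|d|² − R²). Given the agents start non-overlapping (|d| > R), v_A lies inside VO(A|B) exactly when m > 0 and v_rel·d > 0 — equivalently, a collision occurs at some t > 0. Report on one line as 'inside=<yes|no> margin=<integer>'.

d = (-7, -17),  |d|² = 338;  R = 5+2 = 7,  c = 338−7² = 289
v_rel = (-12, -2),  |v_rel|² = 148;  v_rel·d = (-12)·(-7) + (-2)·(-17) = 118
148·t² − 236·t + 289 = 0  ⇒  m = 118² − 148·289 = -28848
m = -28848 < 0,  v_rel·d = 118 > 0  ⇒  outside

inside=no margin=-28848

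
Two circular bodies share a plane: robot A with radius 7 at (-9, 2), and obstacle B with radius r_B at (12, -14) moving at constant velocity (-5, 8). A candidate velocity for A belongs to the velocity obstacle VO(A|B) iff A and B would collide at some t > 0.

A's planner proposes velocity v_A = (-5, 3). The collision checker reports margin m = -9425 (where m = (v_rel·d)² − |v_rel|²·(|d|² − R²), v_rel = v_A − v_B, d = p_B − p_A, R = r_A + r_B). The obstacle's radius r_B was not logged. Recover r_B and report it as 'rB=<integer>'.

m = -9425
d = (21, -16);  v_rel = (0, -5),  |v_rel|² = 25
v_rel×d = (0)·(-16) − (-5)·(21) = 105
since m = R²·25 − 105²:  R² = (11025 + -9425) / 25 = 64
R = √64 = 8  ⇒  r_B = 8 − 7 = 1

rB=1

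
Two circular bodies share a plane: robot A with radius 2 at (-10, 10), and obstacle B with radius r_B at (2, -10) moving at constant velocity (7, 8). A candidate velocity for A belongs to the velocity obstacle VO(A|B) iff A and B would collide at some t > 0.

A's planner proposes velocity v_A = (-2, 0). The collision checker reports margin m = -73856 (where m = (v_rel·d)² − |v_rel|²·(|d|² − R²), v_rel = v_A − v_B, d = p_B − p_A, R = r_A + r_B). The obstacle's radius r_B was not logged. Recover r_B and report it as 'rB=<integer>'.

m = -73856
d = (12, -20);  v_rel = (-9, -8),  |v_rel|² = 145
v_rel×d = (-9)·(-20) − (-8)·(12) = 276
since m = R²·145 − 276²:  R² = (76176 + -73856) / 145 = 16
R = √16 = 4  ⇒  r_B = 4 − 2 = 2

rB=2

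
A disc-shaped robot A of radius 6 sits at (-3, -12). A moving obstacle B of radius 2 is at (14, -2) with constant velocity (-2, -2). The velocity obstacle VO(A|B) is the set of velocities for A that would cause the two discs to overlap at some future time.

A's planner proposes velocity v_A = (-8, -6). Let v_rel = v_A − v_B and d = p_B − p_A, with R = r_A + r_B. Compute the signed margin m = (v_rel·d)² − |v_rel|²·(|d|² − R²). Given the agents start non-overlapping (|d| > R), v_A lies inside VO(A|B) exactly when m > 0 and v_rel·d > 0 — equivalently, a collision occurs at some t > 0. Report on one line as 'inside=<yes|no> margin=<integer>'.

d = (17, 10),  |d|² = 389;  R = 6+2 = 8,  c = 389−8² = 325
v_rel = (-6, -4),  |v_rel|² = 52;  v_rel·d = (-6)·(17) + (-4)·(10) = -142
52·t² + 284·t + 325 = 0  ⇒  m = (-142)² − 52·325 = 3264
m = 3264 > 0,  v_rel·d = -142 < 0  ⇒  outside

inside=no margin=3264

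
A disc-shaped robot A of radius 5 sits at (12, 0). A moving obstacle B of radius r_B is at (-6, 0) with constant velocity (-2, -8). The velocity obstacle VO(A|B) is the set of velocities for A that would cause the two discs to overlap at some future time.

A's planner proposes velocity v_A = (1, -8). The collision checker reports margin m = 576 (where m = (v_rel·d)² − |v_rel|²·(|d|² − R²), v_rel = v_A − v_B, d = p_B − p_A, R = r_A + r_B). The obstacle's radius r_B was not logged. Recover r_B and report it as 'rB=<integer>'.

m = 576
d = (-18, 0);  v_rel = (3, 0),  |v_rel|² = 9
v_rel×d = (3)·(0) − (0)·(-18) = 0
since m = R²·9 − 0²:  R² = (0 + 576) / 9 = 64
R = √64 = 8  ⇒  r_B = 8 − 5 = 3

rB=3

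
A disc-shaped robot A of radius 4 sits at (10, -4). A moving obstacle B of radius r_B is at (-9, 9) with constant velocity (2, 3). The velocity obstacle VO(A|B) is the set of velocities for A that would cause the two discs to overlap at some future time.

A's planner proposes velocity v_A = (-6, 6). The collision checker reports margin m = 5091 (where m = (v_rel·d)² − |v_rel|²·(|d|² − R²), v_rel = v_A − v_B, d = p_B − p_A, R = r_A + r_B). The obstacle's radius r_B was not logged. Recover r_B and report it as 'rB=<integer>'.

m = 5091
d = (-19, 13);  v_rel = (-8, 3),  |v_rel|² = 73
v_rel×d = (-8)·(13) − (3)·(-19) = -47
since m = R²·73 − (-47)²:  R² = (2209 + 5091) / 73 = 100
R = √100 = 10  ⇒  r_B = 10 − 4 = 6

rB=6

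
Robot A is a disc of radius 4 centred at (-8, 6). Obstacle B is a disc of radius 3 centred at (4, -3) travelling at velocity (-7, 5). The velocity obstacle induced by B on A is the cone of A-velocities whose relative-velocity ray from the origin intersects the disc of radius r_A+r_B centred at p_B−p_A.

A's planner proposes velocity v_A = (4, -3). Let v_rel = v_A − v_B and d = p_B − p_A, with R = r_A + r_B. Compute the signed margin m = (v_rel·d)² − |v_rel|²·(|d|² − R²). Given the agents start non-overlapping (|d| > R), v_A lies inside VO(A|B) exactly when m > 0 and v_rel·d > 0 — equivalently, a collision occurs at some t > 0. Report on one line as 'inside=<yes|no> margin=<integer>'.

d = (12, -9),  |d|² = 225;  R = 4+3 = 7,  c = 225−7² = 176
v_rel = (11, -8),  |v_rel|² = 185;  v_rel·d = (11)·(12) + (-8)·(-9) = 204
185·t² − 408·t + 176 = 0  ⇒  m = 204² − 185·176 = 9056
m = 9056 > 0,  v_rel·d = 204 > 0  ⇒  inside

inside=yes margin=9056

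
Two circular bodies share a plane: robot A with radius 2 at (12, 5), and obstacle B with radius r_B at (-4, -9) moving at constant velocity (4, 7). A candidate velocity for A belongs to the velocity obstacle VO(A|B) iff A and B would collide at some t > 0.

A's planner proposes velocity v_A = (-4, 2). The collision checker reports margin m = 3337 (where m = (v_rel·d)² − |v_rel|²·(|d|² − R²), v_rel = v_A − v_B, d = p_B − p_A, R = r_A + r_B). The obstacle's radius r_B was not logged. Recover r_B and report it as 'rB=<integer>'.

m = 3337
d = (-16, -14);  v_rel = (-8, -5),  |v_rel|² = 89
v_rel×d = (-8)·(-14) − (-5)·(-16) = 32
since m = R²·89 − 32²:  R² = (1024 + 3337) / 89 = 49
R = √49 = 7  ⇒  r_B = 7 − 2 = 5

rB=5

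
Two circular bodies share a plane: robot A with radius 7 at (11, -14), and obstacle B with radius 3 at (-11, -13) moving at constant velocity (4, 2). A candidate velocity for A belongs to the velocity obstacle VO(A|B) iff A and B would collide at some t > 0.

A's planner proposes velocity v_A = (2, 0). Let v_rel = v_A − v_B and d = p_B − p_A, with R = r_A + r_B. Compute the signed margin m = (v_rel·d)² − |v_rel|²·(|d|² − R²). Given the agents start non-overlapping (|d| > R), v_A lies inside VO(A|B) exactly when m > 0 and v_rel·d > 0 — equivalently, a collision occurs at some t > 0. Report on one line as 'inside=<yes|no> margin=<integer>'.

d = (-22, 1),  |d|² = 485;  R = 7+3 = 10,  c = 485−10² = 385
v_rel = (-2, -2),  |v_rel|² = 8;  v_rel·d = (-2)·(-22) + (-2)·(1) = 42
8·t² − 84·t + 385 = 0  ⇒  m = 42² − 8·385 = -1316
m = -1316 < 0,  v_rel·d = 42 > 0  ⇒  outside

inside=no margin=-1316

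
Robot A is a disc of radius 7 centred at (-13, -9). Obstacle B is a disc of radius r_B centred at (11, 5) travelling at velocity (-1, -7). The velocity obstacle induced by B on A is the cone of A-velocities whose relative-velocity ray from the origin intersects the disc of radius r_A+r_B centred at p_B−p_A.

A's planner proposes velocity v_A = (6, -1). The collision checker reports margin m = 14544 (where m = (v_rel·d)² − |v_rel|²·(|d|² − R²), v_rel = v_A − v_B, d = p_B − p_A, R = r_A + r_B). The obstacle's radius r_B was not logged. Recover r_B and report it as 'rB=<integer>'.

m = 14544
d = (24, 14);  v_rel = (7, 6),  |v_rel|² = 85
v_rel×d = (7)·(14) − (6)·(24) = -46
since m = R²·85 − (-46)²:  R² = (2116 + 14544) / 85 = 196
R = √196 = 14  ⇒  r_B = 14 − 7 = 7

rB=7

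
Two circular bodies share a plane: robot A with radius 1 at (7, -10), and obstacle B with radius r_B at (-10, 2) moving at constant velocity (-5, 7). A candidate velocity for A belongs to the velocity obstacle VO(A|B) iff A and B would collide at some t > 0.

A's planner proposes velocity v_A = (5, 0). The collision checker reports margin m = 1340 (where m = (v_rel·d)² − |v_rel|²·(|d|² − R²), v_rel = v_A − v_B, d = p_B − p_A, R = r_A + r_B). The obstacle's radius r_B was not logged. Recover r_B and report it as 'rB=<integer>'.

m = 1340
d = (-17, 12);  v_rel = (10, -7),  |v_rel|² = 149
v_rel×d = (10)·(12) − (-7)·(-17) = 1
since m = R²·149 − 1²:  R² = (1 + 1340) / 149 = 9
R = √9 = 3  ⇒  r_B = 3 − 1 = 2

rB=2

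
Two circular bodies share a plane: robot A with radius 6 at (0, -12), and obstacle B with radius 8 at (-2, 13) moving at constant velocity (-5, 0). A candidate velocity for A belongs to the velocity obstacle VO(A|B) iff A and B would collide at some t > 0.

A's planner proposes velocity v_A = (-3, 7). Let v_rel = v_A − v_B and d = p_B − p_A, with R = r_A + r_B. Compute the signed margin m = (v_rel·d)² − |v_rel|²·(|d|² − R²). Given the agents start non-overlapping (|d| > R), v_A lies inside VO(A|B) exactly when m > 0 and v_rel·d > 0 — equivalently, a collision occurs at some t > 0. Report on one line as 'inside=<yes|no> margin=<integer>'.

d = (-2, 25),  |d|² = 629;  R = 6+8 = 14,  c = 629−14² = 433
v_rel = (2, 7),  |v_rel|² = 53;  v_rel·d = (2)·(-2) + (7)·(25) = 171
53·t² − 342·t + 433 = 0  ⇒  m = 171² − 53·433 = 6292
m = 6292 > 0,  v_rel·d = 171 > 0  ⇒  inside

inside=yes margin=6292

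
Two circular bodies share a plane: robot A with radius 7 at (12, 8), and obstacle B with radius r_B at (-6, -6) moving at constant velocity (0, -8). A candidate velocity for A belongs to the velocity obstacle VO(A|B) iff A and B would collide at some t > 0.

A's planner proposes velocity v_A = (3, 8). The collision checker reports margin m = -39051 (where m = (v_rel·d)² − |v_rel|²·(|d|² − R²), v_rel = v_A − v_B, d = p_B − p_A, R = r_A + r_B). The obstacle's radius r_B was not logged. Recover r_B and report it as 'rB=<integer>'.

m = -39051
d = (-18, -14);  v_rel = (3, 16),  |v_rel|² = 265
v_rel×d = (3)·(-14) − (16)·(-18) = 246
since m = R²·265 − 246²:  R² = (60516 + -39051) / 265 = 81
R = √81 = 9  ⇒  r_B = 9 − 7 = 2

rB=2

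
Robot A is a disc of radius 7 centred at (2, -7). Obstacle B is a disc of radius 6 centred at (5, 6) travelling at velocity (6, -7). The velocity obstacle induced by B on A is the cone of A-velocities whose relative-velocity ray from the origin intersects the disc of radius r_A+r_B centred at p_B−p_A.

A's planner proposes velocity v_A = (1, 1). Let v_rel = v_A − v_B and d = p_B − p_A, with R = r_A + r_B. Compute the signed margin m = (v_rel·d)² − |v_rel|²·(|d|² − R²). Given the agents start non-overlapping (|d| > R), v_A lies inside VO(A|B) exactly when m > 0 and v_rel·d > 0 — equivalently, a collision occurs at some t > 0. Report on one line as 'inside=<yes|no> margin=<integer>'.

d = (3, 13),  |d|² = 178;  R = 7+6 = 13,  c = 178−13² = 9
v_rel = (-5, 8),  |v_rel|² = 89;  v_rel·d = (-5)·(3) + (8)·(13) = 89
89·t² − 178·t + 9 = 0  ⇒  m = 89² − 89·9 = 7120
m = 7120 > 0,  v_rel·d = 89 > 0  ⇒  inside

inside=yes margin=7120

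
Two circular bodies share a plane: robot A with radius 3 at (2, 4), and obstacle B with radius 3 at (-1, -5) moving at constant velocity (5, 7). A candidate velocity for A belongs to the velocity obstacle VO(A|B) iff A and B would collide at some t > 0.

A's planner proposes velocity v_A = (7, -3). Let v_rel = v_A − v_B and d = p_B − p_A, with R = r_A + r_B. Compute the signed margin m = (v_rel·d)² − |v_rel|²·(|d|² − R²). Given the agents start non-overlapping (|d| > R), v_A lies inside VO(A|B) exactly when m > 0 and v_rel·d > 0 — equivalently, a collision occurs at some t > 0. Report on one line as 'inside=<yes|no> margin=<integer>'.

d = (-3, -9),  |d|² = 90;  R = 3+3 = 6,  c = 90−6² = 54
v_rel = (2, -10),  |v_rel|² = 104;  v_rel·d = (2)·(-3) + (-10)·(-9) = 84
104·t² − 168·t + 54 = 0  ⇒  m = 84² − 104·54 = 1440
m = 1440 > 0,  v_rel·d = 84 > 0  ⇒  inside

inside=yes margin=1440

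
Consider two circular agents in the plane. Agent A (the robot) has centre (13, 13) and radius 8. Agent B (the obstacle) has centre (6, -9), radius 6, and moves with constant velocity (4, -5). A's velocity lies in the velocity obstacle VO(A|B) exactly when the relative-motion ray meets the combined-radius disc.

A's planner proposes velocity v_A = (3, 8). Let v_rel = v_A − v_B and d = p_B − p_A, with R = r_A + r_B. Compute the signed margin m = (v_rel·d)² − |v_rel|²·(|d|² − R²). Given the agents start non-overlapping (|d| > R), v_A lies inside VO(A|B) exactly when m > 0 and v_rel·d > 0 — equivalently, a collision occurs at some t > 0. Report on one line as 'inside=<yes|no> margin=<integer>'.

d = (-7, -22),  |d|² = 533;  R = 8+6 = 14,  c = 533−14² = 337
v_rel = (-1, 13),  |v_rel|² = 170;  v_rel·d = (-1)·(-7) + (13)·(-22) = -279
170·t² + 558·t + 337 = 0  ⇒  m = (-279)² − 170·337 = 20551
m = 20551 > 0,  v_rel·d = -279 < 0  ⇒  outside

inside=no margin=20551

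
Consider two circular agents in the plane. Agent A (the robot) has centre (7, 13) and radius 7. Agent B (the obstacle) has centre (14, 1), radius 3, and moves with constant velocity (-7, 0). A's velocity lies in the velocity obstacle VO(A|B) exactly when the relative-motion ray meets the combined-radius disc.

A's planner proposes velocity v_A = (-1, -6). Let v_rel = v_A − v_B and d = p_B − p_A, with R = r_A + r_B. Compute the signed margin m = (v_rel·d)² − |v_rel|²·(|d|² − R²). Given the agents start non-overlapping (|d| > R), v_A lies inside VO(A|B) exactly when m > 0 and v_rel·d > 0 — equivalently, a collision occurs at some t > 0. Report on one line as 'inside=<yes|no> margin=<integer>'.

d = (7, -12),  |d|² = 193;  R = 7+3 = 10,  c = 193−10² = 93
v_rel = (6, -6),  |v_rel|² = 72;  v_rel·d = (6)·(7) + (-6)·(-12) = 114
72·t² − 228·t + 93 = 0  ⇒  m = 114² − 72·93 = 6300
m = 6300 > 0,  v_rel·d = 114 > 0  ⇒  inside

inside=yes margin=6300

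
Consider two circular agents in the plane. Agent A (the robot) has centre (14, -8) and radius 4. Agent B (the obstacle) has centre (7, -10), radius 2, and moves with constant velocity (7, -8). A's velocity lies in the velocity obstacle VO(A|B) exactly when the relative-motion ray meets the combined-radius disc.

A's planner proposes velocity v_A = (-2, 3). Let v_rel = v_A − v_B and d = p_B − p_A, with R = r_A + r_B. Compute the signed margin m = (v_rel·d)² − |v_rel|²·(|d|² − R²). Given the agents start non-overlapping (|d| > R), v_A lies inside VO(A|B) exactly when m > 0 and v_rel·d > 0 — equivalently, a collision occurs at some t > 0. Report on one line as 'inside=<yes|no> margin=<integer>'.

d = (-7, -2),  |d|² = 53;  R = 4+2 = 6,  c = 53−6² = 17
v_rel = (-9, 11),  |v_rel|² = 202;  v_rel·d = (-9)·(-7) + (11)·(-2) = 41
202·t² − 82·t + 17 = 0  ⇒  m = 41² − 202·17 = -1753
m = -1753 < 0,  v_rel·d = 41 > 0  ⇒  outside

inside=no margin=-1753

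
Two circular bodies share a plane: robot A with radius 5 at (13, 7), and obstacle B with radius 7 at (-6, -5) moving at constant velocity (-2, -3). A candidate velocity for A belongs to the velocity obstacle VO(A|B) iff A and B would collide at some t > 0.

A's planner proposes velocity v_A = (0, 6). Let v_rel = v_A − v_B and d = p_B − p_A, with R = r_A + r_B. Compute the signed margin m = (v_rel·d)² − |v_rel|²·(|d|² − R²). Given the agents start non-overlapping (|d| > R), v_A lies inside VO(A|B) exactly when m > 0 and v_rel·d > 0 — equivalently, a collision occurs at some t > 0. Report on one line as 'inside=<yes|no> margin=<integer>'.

d = (-19, -12),  |d|² = 505;  R = 5+7 = 12,  c = 505−12² = 361
v_rel = (2, 9),  |v_rel|² = 85;  v_rel·d = (2)·(-19) + (9)·(-12) = -146
85·t² + 292·t + 361 = 0  ⇒  m = (-146)² − 85·361 = -9369
m = -9369 < 0,  v_rel·d = -146 < 0  ⇒  outside

inside=no margin=-9369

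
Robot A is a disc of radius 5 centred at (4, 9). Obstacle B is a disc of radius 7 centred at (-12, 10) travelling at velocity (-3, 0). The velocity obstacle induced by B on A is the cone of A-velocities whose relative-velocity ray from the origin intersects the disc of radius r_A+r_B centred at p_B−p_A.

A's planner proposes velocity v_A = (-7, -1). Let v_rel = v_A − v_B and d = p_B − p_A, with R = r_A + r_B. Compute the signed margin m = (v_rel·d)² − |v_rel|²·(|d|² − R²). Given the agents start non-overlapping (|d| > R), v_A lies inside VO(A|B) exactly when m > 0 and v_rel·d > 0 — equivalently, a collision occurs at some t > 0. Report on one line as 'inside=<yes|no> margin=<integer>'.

d = (-16, 1),  |d|² = 257;  R = 5+7 = 12,  c = 257−12² = 113
v_rel = (-4, -1),  |v_rel|² = 17;  v_rel·d = (-4)·(-16) + (-1)·(1) = 63
17·t² − 126·t + 113 = 0  ⇒  m = 63² − 17·113 = 2048
m = 2048 > 0,  v_rel·d = 63 > 0  ⇒  inside

inside=yes margin=2048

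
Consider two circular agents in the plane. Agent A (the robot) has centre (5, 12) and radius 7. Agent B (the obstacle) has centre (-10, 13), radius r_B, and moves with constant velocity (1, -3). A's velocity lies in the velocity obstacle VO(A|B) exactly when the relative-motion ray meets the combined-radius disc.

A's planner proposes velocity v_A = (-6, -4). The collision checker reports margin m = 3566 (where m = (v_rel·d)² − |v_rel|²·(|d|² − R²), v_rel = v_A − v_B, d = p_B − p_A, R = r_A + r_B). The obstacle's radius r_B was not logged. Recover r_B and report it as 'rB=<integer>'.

m = 3566
d = (-15, 1);  v_rel = (-7, -1),  |v_rel|² = 50
v_rel×d = (-7)·(1) − (-1)·(-15) = -22
since m = R²·50 − (-22)²:  R² = (484 + 3566) / 50 = 81
R = √81 = 9  ⇒  r_B = 9 − 7 = 2

rB=2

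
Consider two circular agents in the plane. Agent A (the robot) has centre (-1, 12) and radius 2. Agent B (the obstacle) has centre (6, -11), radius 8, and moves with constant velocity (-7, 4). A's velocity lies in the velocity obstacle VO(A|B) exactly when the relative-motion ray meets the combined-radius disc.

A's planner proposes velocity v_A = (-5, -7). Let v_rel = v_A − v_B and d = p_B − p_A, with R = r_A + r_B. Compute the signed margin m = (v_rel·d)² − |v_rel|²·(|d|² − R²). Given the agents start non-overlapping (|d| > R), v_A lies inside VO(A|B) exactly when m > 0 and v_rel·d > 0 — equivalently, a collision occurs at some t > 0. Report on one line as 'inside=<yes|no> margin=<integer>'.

d = (7, -23),  |d|² = 578;  R = 2+8 = 10,  c = 578−10² = 478
v_rel = (2, -11),  |v_rel|² = 125;  v_rel·d = (2)·(7) + (-11)·(-23) = 267
125·t² − 534·t + 478 = 0  ⇒  m = 267² − 125·478 = 11539
m = 11539 > 0,  v_rel·d = 267 > 0  ⇒  inside

inside=yes margin=11539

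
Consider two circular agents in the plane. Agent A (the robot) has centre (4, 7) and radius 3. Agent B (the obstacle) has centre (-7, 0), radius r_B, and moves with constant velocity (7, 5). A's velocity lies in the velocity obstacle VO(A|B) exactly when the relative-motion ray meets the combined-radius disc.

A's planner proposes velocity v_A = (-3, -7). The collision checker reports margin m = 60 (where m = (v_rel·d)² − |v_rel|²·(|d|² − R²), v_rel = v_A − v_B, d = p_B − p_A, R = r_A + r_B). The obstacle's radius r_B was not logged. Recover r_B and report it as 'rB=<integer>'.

m = 60
d = (-11, -7);  v_rel = (-10, -12),  |v_rel|² = 244
v_rel×d = (-10)·(-7) − (-12)·(-11) = -62
since m = R²·244 − (-62)²:  R² = (3844 + 60) / 244 = 16
R = √16 = 4  ⇒  r_B = 4 − 3 = 1

rB=1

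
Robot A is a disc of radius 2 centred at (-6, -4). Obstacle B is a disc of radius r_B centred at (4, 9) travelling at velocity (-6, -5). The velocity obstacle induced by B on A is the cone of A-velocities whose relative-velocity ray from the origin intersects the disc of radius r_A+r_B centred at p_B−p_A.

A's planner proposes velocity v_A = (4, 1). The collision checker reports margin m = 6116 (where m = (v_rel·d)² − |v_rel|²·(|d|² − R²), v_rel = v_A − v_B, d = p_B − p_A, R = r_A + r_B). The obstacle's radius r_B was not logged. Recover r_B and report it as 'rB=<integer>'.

m = 6116
d = (10, 13);  v_rel = (10, 6),  |v_rel|² = 136
v_rel×d = (10)·(13) − (6)·(10) = 70
since m = R²·136 − 70²:  R² = (4900 + 6116) / 136 = 81
R = √81 = 9  ⇒  r_B = 9 − 2 = 7

rB=7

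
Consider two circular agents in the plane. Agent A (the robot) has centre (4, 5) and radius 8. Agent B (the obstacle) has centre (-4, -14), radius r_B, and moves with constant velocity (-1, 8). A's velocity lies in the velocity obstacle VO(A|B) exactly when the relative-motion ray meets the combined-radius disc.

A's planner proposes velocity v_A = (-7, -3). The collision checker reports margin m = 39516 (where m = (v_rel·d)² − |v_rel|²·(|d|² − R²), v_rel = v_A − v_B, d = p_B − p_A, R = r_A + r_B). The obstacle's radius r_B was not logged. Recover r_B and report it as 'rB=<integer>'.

m = 39516
d = (-8, -19);  v_rel = (-6, -11),  |v_rel|² = 157
v_rel×d = (-6)·(-19) − (-11)·(-8) = 26
since m = R²·157 − 26²:  R² = (676 + 39516) / 157 = 256
R = √256 = 16  ⇒  r_B = 16 − 8 = 8

rB=8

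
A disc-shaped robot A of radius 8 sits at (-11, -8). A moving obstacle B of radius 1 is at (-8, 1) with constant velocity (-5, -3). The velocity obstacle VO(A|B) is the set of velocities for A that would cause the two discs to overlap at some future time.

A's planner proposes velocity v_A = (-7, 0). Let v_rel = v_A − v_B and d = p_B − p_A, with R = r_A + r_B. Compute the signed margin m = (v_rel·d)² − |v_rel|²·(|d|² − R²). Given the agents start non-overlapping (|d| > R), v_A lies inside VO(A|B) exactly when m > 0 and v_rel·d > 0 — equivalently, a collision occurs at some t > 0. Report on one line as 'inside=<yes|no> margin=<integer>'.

d = (3, 9),  |d|² = 90;  R = 8+1 = 9,  c = 90−9² = 9
v_rel = (-2, 3),  |v_rel|² = 13;  v_rel·d = (-2)·(3) + (3)·(9) = 21
13·t² − 42·t + 9 = 0  ⇒  m = 21² − 13·9 = 324
m = 324 > 0,  v_rel·d = 21 > 0  ⇒  inside

inside=yes margin=324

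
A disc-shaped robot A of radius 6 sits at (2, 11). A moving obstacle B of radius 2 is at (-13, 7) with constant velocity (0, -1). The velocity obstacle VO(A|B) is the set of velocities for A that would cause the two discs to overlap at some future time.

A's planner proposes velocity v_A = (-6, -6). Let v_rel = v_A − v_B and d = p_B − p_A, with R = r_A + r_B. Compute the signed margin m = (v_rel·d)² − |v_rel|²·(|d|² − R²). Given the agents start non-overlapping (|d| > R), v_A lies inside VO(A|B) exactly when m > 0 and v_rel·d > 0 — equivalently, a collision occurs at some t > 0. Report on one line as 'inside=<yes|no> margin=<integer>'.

d = (-15, -4),  |d|² = 241;  R = 6+2 = 8,  c = 241−8² = 177
v_rel = (-6, -5),  |v_rel|² = 61;  v_rel·d = (-6)·(-15) + (-5)·(-4) = 110
61·t² − 220·t + 177 = 0  ⇒  m = 110² − 61·177 = 1303
m = 1303 > 0,  v_rel·d = 110 > 0  ⇒  inside

inside=yes margin=1303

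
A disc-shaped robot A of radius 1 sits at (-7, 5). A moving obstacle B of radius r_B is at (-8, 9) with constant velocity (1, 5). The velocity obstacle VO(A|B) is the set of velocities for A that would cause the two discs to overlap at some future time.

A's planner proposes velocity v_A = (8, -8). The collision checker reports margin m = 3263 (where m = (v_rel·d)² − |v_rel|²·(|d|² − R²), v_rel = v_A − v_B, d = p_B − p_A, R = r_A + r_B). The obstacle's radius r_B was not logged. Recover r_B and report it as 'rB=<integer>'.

m = 3263
d = (-1, 4);  v_rel = (7, -13),  |v_rel|² = 218
v_rel×d = (7)·(4) − (-13)·(-1) = 15
since m = R²·218 − 15²:  R² = (225 + 3263) / 218 = 16
R = √16 = 4  ⇒  r_B = 4 − 1 = 3

rB=3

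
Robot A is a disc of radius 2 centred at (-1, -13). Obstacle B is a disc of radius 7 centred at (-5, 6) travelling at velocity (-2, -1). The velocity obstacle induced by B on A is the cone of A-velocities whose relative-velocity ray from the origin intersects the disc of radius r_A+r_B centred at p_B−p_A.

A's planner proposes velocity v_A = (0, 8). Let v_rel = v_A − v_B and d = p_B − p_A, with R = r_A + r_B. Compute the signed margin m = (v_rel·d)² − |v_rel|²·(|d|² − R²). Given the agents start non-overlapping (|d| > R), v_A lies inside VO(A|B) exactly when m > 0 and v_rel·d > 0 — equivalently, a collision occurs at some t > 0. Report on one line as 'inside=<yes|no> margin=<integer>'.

d = (-4, 19),  |d|² = 377;  R = 2+7 = 9,  c = 377−9² = 296
v_rel = (2, 9),  |v_rel|² = 85;  v_rel·d = (2)·(-4) + (9)·(19) = 163
85·t² − 326·t + 296 = 0  ⇒  m = 163² − 85·296 = 1409
m = 1409 > 0,  v_rel·d = 163 > 0  ⇒  inside

inside=yes margin=1409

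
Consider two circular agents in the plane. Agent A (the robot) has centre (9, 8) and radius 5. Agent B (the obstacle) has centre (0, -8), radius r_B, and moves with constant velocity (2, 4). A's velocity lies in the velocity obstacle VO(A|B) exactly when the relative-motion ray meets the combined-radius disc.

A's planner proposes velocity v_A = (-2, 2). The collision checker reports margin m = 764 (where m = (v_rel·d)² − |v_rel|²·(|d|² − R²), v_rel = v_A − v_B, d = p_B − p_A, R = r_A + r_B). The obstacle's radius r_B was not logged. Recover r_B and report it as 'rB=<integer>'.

m = 764
d = (-9, -16);  v_rel = (-4, -2),  |v_rel|² = 20
v_rel×d = (-4)·(-16) − (-2)·(-9) = 46
since m = R²·20 − 46²:  R² = (2116 + 764) / 20 = 144
R = √144 = 12  ⇒  r_B = 12 − 5 = 7

rB=7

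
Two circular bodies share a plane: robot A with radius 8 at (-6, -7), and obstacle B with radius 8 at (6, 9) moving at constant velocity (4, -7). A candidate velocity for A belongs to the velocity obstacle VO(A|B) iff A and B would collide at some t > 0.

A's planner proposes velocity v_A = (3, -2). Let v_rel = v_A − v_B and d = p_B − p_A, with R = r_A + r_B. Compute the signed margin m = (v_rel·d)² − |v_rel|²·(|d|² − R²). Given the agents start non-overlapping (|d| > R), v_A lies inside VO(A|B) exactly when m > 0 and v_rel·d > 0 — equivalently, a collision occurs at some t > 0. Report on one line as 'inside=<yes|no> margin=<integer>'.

d = (12, 16),  |d|² = 400;  R = 8+8 = 16,  c = 400−16² = 144
v_rel = (-1, 5),  |v_rel|² = 26;  v_rel·d = (-1)·(12) + (5)·(16) = 68
26·t² − 136·t + 144 = 0  ⇒  m = 68² − 26·144 = 880
m = 880 > 0,  v_rel·d = 68 > 0  ⇒  inside

inside=yes margin=880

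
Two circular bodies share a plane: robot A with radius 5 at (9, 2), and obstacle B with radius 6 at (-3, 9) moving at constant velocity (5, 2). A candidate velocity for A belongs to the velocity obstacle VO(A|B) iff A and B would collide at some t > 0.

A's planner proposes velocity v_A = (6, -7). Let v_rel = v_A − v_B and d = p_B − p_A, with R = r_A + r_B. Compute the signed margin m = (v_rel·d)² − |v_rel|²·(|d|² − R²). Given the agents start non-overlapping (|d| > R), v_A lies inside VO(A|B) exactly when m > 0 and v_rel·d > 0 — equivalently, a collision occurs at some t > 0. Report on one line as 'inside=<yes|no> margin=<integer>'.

d = (-12, 7),  |d|² = 193;  R = 5+6 = 11,  c = 193−11² = 72
v_rel = (1, -9),  |v_rel|² = 82;  v_rel·d = (1)·(-12) + (-9)·(7) = -75
82·t² + 150·t + 72 = 0  ⇒  m = (-75)² − 82·72 = -279
m = -279 < 0,  v_rel·d = -75 < 0  ⇒  outside

inside=no margin=-279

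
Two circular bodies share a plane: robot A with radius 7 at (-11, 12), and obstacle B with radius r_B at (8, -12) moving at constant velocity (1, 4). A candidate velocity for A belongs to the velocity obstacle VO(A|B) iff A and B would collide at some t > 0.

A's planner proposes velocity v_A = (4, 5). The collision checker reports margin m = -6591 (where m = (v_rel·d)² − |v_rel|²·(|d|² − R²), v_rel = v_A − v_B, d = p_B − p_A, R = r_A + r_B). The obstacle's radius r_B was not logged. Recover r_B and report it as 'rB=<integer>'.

m = -6591
d = (19, -24);  v_rel = (3, 1),  |v_rel|² = 10
v_rel×d = (3)·(-24) − (1)·(19) = -91
since m = R²·10 − (-91)²:  R² = (8281 + -6591) / 10 = 169
R = √169 = 13  ⇒  r_B = 13 − 7 = 6

rB=6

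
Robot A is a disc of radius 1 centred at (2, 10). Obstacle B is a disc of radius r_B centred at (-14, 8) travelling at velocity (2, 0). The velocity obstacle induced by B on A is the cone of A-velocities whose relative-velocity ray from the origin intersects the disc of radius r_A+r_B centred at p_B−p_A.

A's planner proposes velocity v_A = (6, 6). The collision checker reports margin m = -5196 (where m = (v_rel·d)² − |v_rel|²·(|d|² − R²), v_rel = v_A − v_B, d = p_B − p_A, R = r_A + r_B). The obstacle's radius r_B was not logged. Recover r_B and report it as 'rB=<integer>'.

m = -5196
d = (-16, -2);  v_rel = (4, 6),  |v_rel|² = 52
v_rel×d = (4)·(-2) − (6)·(-16) = 88
since m = R²·52 − 88²:  R² = (7744 + -5196) / 52 = 49
R = √49 = 7  ⇒  r_B = 7 − 1 = 6

rB=6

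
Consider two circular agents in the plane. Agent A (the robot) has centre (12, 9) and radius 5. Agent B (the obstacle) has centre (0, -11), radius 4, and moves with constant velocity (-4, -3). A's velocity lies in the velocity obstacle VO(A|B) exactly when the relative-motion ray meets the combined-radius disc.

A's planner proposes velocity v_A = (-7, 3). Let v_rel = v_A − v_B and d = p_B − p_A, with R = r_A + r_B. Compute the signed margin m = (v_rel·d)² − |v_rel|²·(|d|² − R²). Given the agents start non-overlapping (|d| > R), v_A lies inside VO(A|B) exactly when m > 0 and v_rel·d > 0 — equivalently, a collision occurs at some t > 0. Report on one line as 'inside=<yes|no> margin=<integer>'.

d = (-12, -20),  |d|² = 544;  R = 5+4 = 9,  c = 544−9² = 463
v_rel = (-3, 6),  |v_rel|² = 45;  v_rel·d = (-3)·(-12) + (6)·(-20) = -84
45·t² + 168·t + 463 = 0  ⇒  m = (-84)² − 45·463 = -13779
m = -13779 < 0,  v_rel·d = -84 < 0  ⇒  outside

inside=no margin=-13779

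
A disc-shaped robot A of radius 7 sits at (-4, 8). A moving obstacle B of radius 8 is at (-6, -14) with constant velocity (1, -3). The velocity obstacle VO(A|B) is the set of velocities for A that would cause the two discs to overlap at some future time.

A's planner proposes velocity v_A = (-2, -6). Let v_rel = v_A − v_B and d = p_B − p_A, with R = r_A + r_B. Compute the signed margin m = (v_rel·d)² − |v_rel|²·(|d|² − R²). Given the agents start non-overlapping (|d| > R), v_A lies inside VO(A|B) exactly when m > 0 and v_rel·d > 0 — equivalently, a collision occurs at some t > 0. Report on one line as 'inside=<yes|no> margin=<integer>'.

d = (-2, -22),  |d|² = 488;  R = 7+8 = 15,  c = 488−15² = 263
v_rel = (-3, -3),  |v_rel|² = 18;  v_rel·d = (-3)·(-2) + (-3)·(-22) = 72
18·t² − 144·t + 263 = 0  ⇒  m = 72² − 18·263 = 450
m = 450 > 0,  v_rel·d = 72 > 0  ⇒  inside

inside=yes margin=450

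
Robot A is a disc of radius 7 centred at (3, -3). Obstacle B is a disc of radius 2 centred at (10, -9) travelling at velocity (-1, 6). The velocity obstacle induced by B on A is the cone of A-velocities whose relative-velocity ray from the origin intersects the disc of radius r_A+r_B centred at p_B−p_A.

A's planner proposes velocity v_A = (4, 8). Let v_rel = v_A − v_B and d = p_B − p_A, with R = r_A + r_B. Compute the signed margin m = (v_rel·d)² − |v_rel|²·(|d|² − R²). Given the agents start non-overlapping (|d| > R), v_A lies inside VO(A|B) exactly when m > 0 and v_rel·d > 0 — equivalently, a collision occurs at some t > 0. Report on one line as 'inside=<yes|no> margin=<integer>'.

d = (7, -6),  |d|² = 85;  R = 7+2 = 9,  c = 85−9² = 4
v_rel = (5, 2),  |v_rel|² = 29;  v_rel·d = (5)·(7) + (2)·(-6) = 23
29·t² − 46·t + 4 = 0  ⇒  m = 23² − 29·4 = 413
m = 413 > 0,  v_rel·d = 23 > 0  ⇒  inside

inside=yes margin=413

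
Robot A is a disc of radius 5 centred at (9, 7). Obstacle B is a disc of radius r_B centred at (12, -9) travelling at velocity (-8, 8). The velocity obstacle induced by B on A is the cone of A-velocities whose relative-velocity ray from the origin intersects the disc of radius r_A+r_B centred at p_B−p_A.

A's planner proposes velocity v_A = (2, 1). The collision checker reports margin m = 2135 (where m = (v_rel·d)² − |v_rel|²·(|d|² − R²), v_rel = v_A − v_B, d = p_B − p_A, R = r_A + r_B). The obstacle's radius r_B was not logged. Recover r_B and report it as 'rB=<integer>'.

m = 2135
d = (3, -16);  v_rel = (10, -7),  |v_rel|² = 149
v_rel×d = (10)·(-16) − (-7)·(3) = -139
since m = R²·149 − (-139)²:  R² = (19321 + 2135) / 149 = 144
R = √144 = 12  ⇒  r_B = 12 − 5 = 7

rB=7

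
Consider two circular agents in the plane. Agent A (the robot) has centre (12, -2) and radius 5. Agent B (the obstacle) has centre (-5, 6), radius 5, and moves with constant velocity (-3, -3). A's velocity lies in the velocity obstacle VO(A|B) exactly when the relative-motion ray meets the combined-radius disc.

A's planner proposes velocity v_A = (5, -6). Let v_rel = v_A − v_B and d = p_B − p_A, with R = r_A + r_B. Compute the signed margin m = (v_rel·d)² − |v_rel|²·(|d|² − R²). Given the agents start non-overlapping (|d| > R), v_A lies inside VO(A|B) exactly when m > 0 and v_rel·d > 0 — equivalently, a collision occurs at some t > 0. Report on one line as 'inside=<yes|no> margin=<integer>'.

d = (-17, 8),  |d|² = 353;  R = 5+5 = 10,  c = 353−10² = 253
v_rel = (8, -3),  |v_rel|² = 73;  v_rel·d = (8)·(-17) + (-3)·(8) = -160
73·t² + 320·t + 253 = 0  ⇒  m = (-160)² − 73·253 = 7131
m = 7131 > 0,  v_rel·d = -160 < 0  ⇒  outside

inside=no margin=7131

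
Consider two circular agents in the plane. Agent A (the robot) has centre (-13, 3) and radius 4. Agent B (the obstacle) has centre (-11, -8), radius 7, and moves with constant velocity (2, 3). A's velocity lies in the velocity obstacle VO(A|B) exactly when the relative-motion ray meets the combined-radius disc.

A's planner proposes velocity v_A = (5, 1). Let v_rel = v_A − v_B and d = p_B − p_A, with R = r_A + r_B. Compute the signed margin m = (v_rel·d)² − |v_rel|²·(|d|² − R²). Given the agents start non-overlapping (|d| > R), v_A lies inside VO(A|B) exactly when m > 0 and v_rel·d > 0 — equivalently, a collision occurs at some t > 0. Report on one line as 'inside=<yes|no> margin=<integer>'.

d = (2, -11),  |d|² = 125;  R = 4+7 = 11,  c = 125−11² = 4
v_rel = (3, -2),  |v_rel|² = 13;  v_rel·d = (3)·(2) + (-2)·(-11) = 28
13·t² − 56·t + 4 = 0  ⇒  m = 28² − 13·4 = 732
m = 732 > 0,  v_rel·d = 28 > 0  ⇒  inside

inside=yes margin=732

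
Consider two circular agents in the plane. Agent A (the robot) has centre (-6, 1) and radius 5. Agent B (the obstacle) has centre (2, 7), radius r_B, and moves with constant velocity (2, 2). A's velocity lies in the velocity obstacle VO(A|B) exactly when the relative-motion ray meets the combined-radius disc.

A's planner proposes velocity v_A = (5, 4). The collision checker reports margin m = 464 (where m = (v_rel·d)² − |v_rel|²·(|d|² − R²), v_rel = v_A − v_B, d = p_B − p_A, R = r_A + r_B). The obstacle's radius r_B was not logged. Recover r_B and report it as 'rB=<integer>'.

m = 464
d = (8, 6);  v_rel = (3, 2),  |v_rel|² = 13
v_rel×d = (3)·(6) − (2)·(8) = 2
since m = R²·13 − 2²:  R² = (4 + 464) / 13 = 36
R = √36 = 6  ⇒  r_B = 6 − 5 = 1

rB=1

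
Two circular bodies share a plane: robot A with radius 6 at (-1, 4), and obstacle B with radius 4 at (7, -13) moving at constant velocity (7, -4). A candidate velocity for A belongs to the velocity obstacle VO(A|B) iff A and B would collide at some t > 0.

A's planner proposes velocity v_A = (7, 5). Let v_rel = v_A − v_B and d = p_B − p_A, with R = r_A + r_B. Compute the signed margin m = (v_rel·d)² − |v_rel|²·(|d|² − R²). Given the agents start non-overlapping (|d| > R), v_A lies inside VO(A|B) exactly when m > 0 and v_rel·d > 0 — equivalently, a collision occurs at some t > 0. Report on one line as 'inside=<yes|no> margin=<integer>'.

d = (8, -17),  |d|² = 353;  R = 6+4 = 10,  c = 353−10² = 253
v_rel = (0, 9),  |v_rel|² = 81;  v_rel·d = (0)·(8) + (9)·(-17) = -153
81·t² + 306·t + 253 = 0  ⇒  m = (-153)² − 81·253 = 2916
m = 2916 > 0,  v_rel·d = -153 < 0  ⇒  outside

inside=no margin=2916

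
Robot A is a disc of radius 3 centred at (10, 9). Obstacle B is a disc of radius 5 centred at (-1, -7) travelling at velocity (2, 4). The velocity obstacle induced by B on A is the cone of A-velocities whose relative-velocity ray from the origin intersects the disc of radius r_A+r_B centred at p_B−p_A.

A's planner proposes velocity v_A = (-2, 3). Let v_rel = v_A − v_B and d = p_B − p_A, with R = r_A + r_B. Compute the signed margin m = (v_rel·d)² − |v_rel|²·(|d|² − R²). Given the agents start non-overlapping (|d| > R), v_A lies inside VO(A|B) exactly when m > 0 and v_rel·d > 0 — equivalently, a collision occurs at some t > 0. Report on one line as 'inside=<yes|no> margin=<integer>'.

d = (-11, -16),  |d|² = 377;  R = 3+5 = 8,  c = 377−8² = 313
v_rel = (-4, -1),  |v_rel|² = 17;  v_rel·d = (-4)·(-11) + (-1)·(-16) = 60
17·t² − 120·t + 313 = 0  ⇒  m = 60² − 17·313 = -1721
m = -1721 < 0,  v_rel·d = 60 > 0  ⇒  outside

inside=no margin=-1721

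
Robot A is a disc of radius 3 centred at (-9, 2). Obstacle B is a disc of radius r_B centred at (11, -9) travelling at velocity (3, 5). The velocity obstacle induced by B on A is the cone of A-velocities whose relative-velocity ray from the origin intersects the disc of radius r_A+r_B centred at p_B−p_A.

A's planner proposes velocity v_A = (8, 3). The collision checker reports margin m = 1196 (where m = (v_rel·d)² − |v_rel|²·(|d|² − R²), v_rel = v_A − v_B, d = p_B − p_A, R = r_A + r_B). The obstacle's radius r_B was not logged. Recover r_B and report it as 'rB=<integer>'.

m = 1196
d = (20, -11);  v_rel = (5, -2),  |v_rel|² = 29
v_rel×d = (5)·(-11) − (-2)·(20) = -15
since m = R²·29 − (-15)²:  R² = (225 + 1196) / 29 = 49
R = √49 = 7  ⇒  r_B = 7 − 3 = 4

rB=4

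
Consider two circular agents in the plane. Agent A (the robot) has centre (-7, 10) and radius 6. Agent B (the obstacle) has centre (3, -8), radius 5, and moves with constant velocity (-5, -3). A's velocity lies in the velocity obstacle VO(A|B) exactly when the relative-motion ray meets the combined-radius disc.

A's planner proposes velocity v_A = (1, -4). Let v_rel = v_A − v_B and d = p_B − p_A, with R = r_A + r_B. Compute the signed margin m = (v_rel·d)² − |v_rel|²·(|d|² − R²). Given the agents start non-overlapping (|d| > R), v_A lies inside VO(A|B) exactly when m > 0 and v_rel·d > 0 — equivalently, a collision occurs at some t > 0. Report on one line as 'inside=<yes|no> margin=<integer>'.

d = (10, -18),  |d|² = 424;  R = 6+5 = 11,  c = 424−11² = 303
v_rel = (6, -1),  |v_rel|² = 37;  v_rel·d = (6)·(10) + (-1)·(-18) = 78
37·t² − 156·t + 303 = 0  ⇒  m = 78² − 37·303 = -5127
m = -5127 < 0,  v_rel·d = 78 > 0  ⇒  outside

inside=no margin=-5127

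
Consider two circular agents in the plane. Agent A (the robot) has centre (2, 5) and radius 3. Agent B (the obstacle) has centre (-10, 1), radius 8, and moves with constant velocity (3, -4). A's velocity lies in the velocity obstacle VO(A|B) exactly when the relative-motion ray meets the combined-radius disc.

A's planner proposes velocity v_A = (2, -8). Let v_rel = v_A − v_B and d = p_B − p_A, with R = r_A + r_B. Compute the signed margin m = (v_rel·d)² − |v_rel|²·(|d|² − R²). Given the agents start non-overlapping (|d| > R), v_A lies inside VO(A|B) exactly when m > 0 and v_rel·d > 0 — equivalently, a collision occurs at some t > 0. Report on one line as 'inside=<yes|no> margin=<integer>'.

d = (-12, -4),  |d|² = 160;  R = 3+8 = 11,  c = 160−11² = 39
v_rel = (-1, -4),  |v_rel|² = 17;  v_rel·d = (-1)·(-12) + (-4)·(-4) = 28
17·t² − 56·t + 39 = 0  ⇒  m = 28² − 17·39 = 121
m = 121 > 0,  v_rel·d = 28 > 0  ⇒  inside

inside=yes margin=121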